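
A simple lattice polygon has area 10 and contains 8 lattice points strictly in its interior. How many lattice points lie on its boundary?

6

Pick's theorem gives A = I + B/2 − 1, so B = 2(A − I + 1) = 2(10 − 8 + 1) = 6.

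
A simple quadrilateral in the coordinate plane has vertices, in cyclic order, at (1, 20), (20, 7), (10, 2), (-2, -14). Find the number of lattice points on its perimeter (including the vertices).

11

Summing gcd(|Δx|,|Δy|) over the edges gives the boundary count: gcd(19,13) + gcd(10,5) + gcd(12,16) + gcd(3,34) = 1+5+4+1 = 11.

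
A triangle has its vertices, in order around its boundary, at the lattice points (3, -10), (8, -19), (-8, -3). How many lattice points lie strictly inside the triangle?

Using the shoelace formula, 2A = |(3·(-19) − 8·(-10)) + (8·(-3) − (-8)·(-19)) + ((-8)·(-10) − 3·(-3))| = 64, so the area is 32.
Summing gcd(|Δx|,|Δy|) over the edges gives the boundary count: gcd(5,9) + gcd(16,16) + gcd(11,7) = 1+16+1 = 18.
By Pick's theorem A = I + B/2 − 1, so I = 32 − 18/2 + 1 = 24.

24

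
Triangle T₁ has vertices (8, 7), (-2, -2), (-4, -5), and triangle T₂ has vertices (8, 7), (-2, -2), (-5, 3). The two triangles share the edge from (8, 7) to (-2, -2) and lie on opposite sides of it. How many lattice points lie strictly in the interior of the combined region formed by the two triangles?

The union is the simple quadrilateral with vertices (8, 7), (-4, -5), (-2, -2), (-5, 3) in order.
By the shoelace formula, twice the signed area is |(8·(-5) − (-4)·7) + ((-4)·(-2) − (-2)·(-5)) + ((-2)·3 − (-5)·(-2)) + ((-5)·7 − 8·3)| = 89, so the area is 89/2.
Summing gcd(|Δx|,|Δy|) over the edges gives the boundary count: gcd(12,12) + gcd(2,3) + gcd(3,5) + gcd(13,4) = 12+1+1+1 = 15.
By Pick's theorem I = A − B/2 + 1 = 89/2 − 15/2 + 1 = 38.

38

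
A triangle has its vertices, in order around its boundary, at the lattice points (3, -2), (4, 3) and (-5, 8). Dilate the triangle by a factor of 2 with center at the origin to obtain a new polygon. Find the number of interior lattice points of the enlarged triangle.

97

By the shoelace formula, twice the signed area is |[3·3 − 4·(-2)] + [4·8 − (-5)·3] + [(-5)·(-2) − 3·8]| = 50, so the area is 25.
The number of boundary lattice points is Σ gcd(|Δx|,|Δy|) = gcd(1,5) + gcd(9,5) + gcd(8,10) = 1+1+2 = 4.
Scaling by 2 multiplies the area by 2² = 4 (so the new area is 100) and multiplies the boundary lattice-point count by 2, giving 8.
By Pick's theorem, the interior count of the dilated polygon is 100 − 8/2 + 1 = 97.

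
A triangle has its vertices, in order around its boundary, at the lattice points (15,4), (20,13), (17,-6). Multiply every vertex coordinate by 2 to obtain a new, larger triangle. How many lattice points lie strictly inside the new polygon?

133

By the shoelace formula, twice the signed area is |(15·13 − 20·4) + (20·(-6) − 17·13) + (17·4 − 15·(-6))| = 68, so the area is 34.
The number of boundary lattice points is Σ gcd(|Δx|,|Δy|) = gcd(5,9) + gcd(3,19) + gcd(2,10) = 1+1+2 = 4.
Scaling by 2 multiplies the area by 2² = 4 (so the new area is 136) and multiplies the boundary lattice-point count by 2, giving 8.
By Pick's theorem, the interior count of the dilated polygon is 136 − 8/2 + 1 = 133.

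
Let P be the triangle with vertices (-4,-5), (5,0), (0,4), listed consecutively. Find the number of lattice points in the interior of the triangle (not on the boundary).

30

By the shoelace formula, twice the signed area is |[(-4)·0 − 5·(-5)] + [5·4 − 0·0] + [0·(-5) − (-4)·4]| = 61, so the area is 30.5.
Along each edge there are gcd(|Δx|,|Δy|)+1 lattice points, so counting each shared vertex once the boundary has gcd(9,5) + gcd(5,4) + gcd(4,9) = 1+1+1 = 3.
By Pick's theorem A = I + B/2 − 1, so I = 30.5 − 3/2 + 1 = 30.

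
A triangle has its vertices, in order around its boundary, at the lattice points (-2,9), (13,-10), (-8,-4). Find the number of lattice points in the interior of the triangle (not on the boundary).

153

Using the shoelace formula, 2A = |[(-2)·(-10) − 13·9] + [13·(-4) − (-8)·(-10)] + [(-8)·9 − (-2)·(-4)]| = 309, so the area is 154.5.
The number of boundary lattice points is Σ gcd(|Δx|,|Δy|) = gcd(15,19) + gcd(21,6) + gcd(6,13) = 1+3+1 = 5.
Pick's theorem gives I = A − B/2 + 1 = 154.5 − 5/2 + 1 = 153.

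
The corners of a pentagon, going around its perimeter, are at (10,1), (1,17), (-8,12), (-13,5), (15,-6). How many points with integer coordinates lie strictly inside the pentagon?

254

Using the shoelace formula, 2A = |[10·17 − 1·1] + [1·12 − (-8)·17] + [(-8)·5 − (-13)·12] + [(-13)·(-6) − 15·5] + [15·1 − 10·(-6)]| = 511, so the area is 255.5.
Along each edge there are gcd(|Δx|,|Δy|)+1 lattice points, so counting each shared vertex once the boundary has gcd(9,16) + gcd(9,5) + gcd(5,7) + gcd(28,11) + gcd(5,7) = 1+1+1+1+1 = 5.
Pick's theorem gives I = A − B/2 + 1 = 255.5 − 5/2 + 1 = 254.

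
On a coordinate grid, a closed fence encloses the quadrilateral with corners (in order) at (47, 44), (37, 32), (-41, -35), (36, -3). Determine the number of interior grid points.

1499

The shoelace formula gives twice the area as |[47·32 − 37·44] + [37·(-35) − (-41)·32] + [(-41)·(-3) − 36·(-35)] + [36·44 − 47·(-3)]| = 3001, so the area is 3001/2.
Along each edge there are gcd(|Δx|,|Δy|)+1 lattice points, so counting each shared vertex once the boundary has gcd(10,12) + gcd(78,67) + gcd(77,32) + gcd(11,47) = 2+1+1+1 = 5.
Pick's theorem gives I = A − B/2 + 1 = 3001/2 − 5/2 + 1 = 1499.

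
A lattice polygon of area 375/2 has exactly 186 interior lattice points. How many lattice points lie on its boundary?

5

Pick's theorem gives A = I + B/2 − 1, so B = 2(A − I + 1) = 2(375/2 − 186 + 1) = 5.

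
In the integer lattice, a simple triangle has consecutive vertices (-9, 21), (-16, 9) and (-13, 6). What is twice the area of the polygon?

Using the shoelace formula, 2A = |[(-9)·9 − (-16)·21] + [(-16)·6 − (-13)·9] + [(-13)·21 − (-9)·6]| = 57, so the area is 57/2.

57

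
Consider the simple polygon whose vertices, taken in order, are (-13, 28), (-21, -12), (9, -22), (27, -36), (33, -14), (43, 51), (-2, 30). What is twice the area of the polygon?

Using the shoelace formula, 2A = |[(-13)·(-12) − (-21)·28] + [(-21)·(-22) − 9·(-12)] + [9·(-36) − 27·(-22)] + [27·(-14) − 33·(-36)] + [33·51 − 43·(-14)] + [43·30 − (-2)·51] + [(-2)·28 − (-13)·30]| = 6405, so the area is 6405/2.

6405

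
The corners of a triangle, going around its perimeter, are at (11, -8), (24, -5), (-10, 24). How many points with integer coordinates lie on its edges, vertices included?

Along each edge there are gcd(|Δx|,|Δy|)+1 lattice points, so counting each shared vertex once the boundary has gcd(13,3) + gcd(34,29) + gcd(21,32) = 1+1+1 = 3.

3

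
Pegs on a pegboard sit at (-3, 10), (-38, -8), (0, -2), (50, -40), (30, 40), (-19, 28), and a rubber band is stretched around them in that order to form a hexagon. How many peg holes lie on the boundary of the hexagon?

Summing gcd(|Δx|,|Δy|) over the edges gives the boundary count: gcd(35,18) + gcd(38,6) + gcd(50,38) + gcd(20,80) + gcd(49,12) + gcd(16,18) = 1+2+2+20+1+2 = 28.

28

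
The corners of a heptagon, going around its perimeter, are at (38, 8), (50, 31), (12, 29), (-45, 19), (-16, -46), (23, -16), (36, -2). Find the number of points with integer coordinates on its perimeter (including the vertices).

11

Along each edge there are gcd(|Δx|,|Δy|)+1 lattice points, so counting each shared vertex once the boundary has gcd(12,23) + gcd(38,2) + gcd(57,10) + gcd(29,65) + gcd(39,30) + gcd(13,14) + gcd(2,10) = 1+2+1+1+3+1+2 = 11.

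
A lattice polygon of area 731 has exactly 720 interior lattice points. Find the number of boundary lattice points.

24

Pick's theorem gives A = I + B/2 − 1, so B = 2(A − I + 1) = 2(731 − 720 + 1) = 24.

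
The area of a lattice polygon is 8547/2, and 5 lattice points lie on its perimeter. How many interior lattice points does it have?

4272

Pick's theorem A = I + B/2 − 1 rearranges to I = A − B/2 + 1 = 8547/2 − 5/2 + 1 = 4272.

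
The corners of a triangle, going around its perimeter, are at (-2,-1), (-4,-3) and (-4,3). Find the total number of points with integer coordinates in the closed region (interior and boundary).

12

The shoelace formula gives twice the area as |((-2)·(-3) − (-4)·(-1)) + ((-4)·3 − (-4)·(-3)) + ((-4)·(-1) − (-2)·3)| = 12, so the area is 6.
Summing gcd(|Δx|,|Δy|) over the edges gives the boundary count: gcd(2,2) + gcd(0,6) + gcd(2,4) = 2+6+2 = 10.
Pick's theorem gives I = A − B/2 + 1 = 6 − 10/2 + 1 = 2, so the closed region contains I + B = 2 + 10 = 12 lattice points.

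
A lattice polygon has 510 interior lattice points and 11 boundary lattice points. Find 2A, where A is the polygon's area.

1029

Pick's theorem states A = I + B/2 − 1, so A = 510 + 11/2 − 1 = 1029/2.
Hence 2A = 1029.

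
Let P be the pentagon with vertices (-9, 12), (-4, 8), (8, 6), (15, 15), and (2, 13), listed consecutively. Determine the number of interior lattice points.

110

The shoelace formula gives twice the area as |((-9)·8 − (-4)·12) + ((-4)·6 − 8·8) + (8·15 − 15·6) + (15·13 − 2·15) + (2·12 − (-9)·13)| = 224, so the area is 112.
Summing gcd(|Δx|,|Δy|) over the edges gives the boundary count: gcd(5,4) + gcd(12,2) + gcd(7,9) + gcd(13,2) + gcd(11,1) = 1+2+1+1+1 = 6.
Pick's theorem gives I = A − B/2 + 1 = 112 − 6/2 + 1 = 110.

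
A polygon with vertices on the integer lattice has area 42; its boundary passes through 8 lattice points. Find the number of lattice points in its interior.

Pick's theorem A = I + B/2 − 1 rearranges to I = A − B/2 + 1 = 42 − 8/2 + 1 = 39.

39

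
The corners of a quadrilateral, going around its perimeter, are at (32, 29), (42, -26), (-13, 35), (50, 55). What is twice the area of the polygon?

Using the shoelace formula, 2A = |[32·(-26) − 42·29] + [42·35 − (-13)·(-26)] + [(-13)·55 − 50·35] + [50·29 − 32·55]| = 3693, so the area is 3693/2.

3693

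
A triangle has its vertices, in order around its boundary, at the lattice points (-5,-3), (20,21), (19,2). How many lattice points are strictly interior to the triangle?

225

The shoelace formula gives twice the area as |((-5)·21 − 20·(-3)) + (20·2 − 19·21) + (19·(-3) − (-5)·2)| = 451, so the area is 225.5.
The number of boundary lattice points is Σ gcd(|Δx|,|Δy|) = gcd(25,24) + gcd(1,19) + gcd(24,5) = 1+1+1 = 3.
Pick's theorem gives I = A − B/2 + 1 = 225.5 − 3/2 + 1 = 225.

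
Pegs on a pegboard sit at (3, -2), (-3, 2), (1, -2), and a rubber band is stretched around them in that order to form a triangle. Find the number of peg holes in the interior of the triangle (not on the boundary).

1

Using the shoelace formula, 2A = |(3·2 − (-3)·(-2)) + ((-3)·(-2) − 1·2) + (1·(-2) − 3·(-2))| = 8, so the area is 4.
Summing gcd(|Δx|,|Δy|) over the edges gives the boundary count: gcd(6,4) + gcd(4,4) + gcd(2,0) = 2+4+2 = 8.
By Pick's theorem A = I + B/2 − 1, so I = 4 − 8/2 + 1 = 1.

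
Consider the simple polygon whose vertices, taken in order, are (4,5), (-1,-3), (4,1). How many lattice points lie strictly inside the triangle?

8

Using the shoelace formula, 2A = |[4·(-3) − (-1)·5] + [(-1)·1 − 4·(-3)] + [4·5 − 4·1]| = 20, so the area is 10.
Summing gcd(|Δx|,|Δy|) over the edges gives the boundary count: gcd(5,8) + gcd(5,4) + gcd(0,4) = 1+1+4 = 6.
By Pick's theorem A = I + B/2 − 1, so I = 10 − 6/2 + 1 = 8.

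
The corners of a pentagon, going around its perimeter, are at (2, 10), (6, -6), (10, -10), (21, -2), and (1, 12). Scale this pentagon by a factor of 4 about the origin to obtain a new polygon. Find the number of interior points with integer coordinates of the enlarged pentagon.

The shoelace formula gives twice the area as |[2·(-6) − 6·10] + [6·(-10) − 10·(-6)] + [10·(-2) − 21·(-10)] + [21·12 − 1·(-2)] + [1·10 − 2·12]| = 358, so the area is 179.
The number of boundary lattice points is Σ gcd(|Δx|,|Δy|) = gcd(4,16) + gcd(4,4) + gcd(11,8) + gcd(20,14) + gcd(1,2) = 4+4+1+2+1 = 12.
Scaling by 4 multiplies the area by 4² = 16 (so the new area is 2864) and multiplies the boundary lattice-point count by 4, giving 48.
By Pick's theorem, the interior count of the dilated polygon is 2864 − 48/2 + 1 = 2841.

2841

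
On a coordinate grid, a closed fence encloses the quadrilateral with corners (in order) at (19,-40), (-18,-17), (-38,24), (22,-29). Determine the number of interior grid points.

Using the shoelace formula, 2A = |[19·(-17) − (-18)·(-40)] + [(-18)·24 − (-38)·(-17)] + [(-38)·(-29) − 22·24] + [22·(-40) − 19·(-29)]| = 1876, so the area is 938.
The number of boundary lattice points is Σ gcd(|Δx|,|Δy|) = gcd(37,23) + gcd(20,41) + gcd(60,53) + gcd(3,11) = 1+1+1+1 = 4.
Pick's theorem gives I = A − B/2 + 1 = 938 − 4/2 + 1 = 937.

937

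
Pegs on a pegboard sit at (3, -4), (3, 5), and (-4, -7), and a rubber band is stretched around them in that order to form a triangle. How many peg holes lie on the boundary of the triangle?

Along each edge there are gcd(|Δx|,|Δy|)+1 lattice points, so counting each shared vertex once the boundary has gcd(0,9) + gcd(7,12) + gcd(7,3) = 9+1+1 = 11.

11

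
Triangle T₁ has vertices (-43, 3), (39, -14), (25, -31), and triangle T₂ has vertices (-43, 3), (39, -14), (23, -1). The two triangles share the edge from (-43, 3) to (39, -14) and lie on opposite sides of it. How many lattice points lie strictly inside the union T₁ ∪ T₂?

The union is the simple quadrilateral with vertices (-43, 3), (25, -31), (39, -14), (23, -1) in order.
By the shoelace formula, twice the signed area is |[(-43)·(-31) − 25·3] + [25·(-14) − 39·(-31)] + [39·(-1) − 23·(-14)] + [23·3 − (-43)·(-1)]| = 2426, so the area is 1213.
The number of boundary lattice points is Σ gcd(|Δx|,|Δy|) = gcd(68,34) + gcd(14,17) + gcd(16,13) + gcd(66,4) = 34+1+1+2 = 38.
By Pick's theorem I = A − B/2 + 1 = 1213 − 38/2 + 1 = 1195.

1195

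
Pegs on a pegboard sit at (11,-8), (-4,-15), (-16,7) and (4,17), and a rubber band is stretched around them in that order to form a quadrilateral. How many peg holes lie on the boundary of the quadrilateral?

14

The number of boundary lattice points is Σ gcd(|Δx|,|Δy|) = gcd(15,7) + gcd(12,22) + gcd(20,10) + gcd(7,25) = 1+2+10+1 = 14.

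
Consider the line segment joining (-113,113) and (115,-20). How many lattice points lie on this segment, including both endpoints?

The number of lattice points on a segment between lattice points is gcd(|Δx|,|Δy|) + 1 = gcd(228,133) + 1 = 19 + 1 = 20.

20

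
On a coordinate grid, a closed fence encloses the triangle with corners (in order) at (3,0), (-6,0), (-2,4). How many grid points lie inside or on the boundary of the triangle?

The shoelace formula gives twice the area as |(3·0 − (-6)·0) + ((-6)·4 − (-2)·0) + ((-2)·0 − 3·4)| = 36, so the area is 18.
The number of boundary lattice points is Σ gcd(|Δx|,|Δy|) = gcd(9,0) + gcd(4,4) + gcd(5,4) = 9+4+1 = 14.
Pick's theorem gives I = A − B/2 + 1 = 18 − 14/2 + 1 = 12, so the closed region contains I + B = 12 + 14 = 26 lattice points.

26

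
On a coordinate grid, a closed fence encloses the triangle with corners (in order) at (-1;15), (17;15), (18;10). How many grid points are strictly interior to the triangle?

36

By the shoelace formula, twice the signed area is |((-1)·15 − 17·15) + (17·10 − 18·15) + (18·15 − (-1)·10)| = 90, so the area is 45.
Along each edge there are gcd(|Δx|,|Δy|)+1 lattice points, so counting each shared vertex once the boundary has gcd(18,0) + gcd(1,5) + gcd(19,5) = 18+1+1 = 20.
By Pick's theorem A = I + B/2 − 1, so I = 45 − 20/2 + 1 = 36.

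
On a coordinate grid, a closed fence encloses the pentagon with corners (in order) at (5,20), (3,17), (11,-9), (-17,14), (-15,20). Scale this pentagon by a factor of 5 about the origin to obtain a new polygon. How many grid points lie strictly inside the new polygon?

8911

Using the shoelace formula, 2A = |[5·17 − 3·20] + [3·(-9) − 11·17] + [11·14 − (-17)·(-9)] + [(-17)·20 − (-15)·14] + [(-15)·20 − 5·20]| = 718, so the area is 359.
Along each edge there are gcd(|Δx|,|Δy|)+1 lattice points, so counting each shared vertex once the boundary has gcd(2,3) + gcd(8,26) + gcd(28,23) + gcd(2,6) + gcd(20,0) = 1+2+1+2+20 = 26.
Scaling by 5 multiplies the area by 5² = 25 (so the new area is 8975) and multiplies the boundary lattice-point count by 5, giving 130.
By Pick's theorem, the interior count of the dilated polygon is 8975 − 130/2 + 1 = 8911.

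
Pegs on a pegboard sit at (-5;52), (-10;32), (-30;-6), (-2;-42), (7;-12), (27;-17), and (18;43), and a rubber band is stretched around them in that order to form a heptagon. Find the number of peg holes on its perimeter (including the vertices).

The number of boundary lattice points is Σ gcd(|Δx|,|Δy|) = gcd(5,20) + gcd(20,38) + gcd(28,36) + gcd(9,30) + gcd(20,5) + gcd(9,60) + gcd(23,9) = 5+2+4+3+5+3+1 = 23.

23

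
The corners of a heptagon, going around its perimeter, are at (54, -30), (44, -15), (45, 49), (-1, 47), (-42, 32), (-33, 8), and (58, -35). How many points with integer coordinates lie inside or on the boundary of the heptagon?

Using the shoelace formula, 2A = |[54·(-15) − 44·(-30)] + [44·49 − 45·(-15)] + [45·47 − (-1)·49] + [(-1)·32 − (-42)·47] + [(-42)·8 − (-33)·32] + [(-33)·(-35) − 58·8] + [58·(-30) − 54·(-35)]| = 9008, so the area is 4504.
Along each edge there are gcd(|Δx|,|Δy|)+1 lattice points, so counting each shared vertex once the boundary has gcd(10,15) + gcd(1,64) + gcd(46,2) + gcd(41,15) + gcd(9,24) + gcd(91,43) + gcd(4,5) = 5+1+2+1+3+1+1 = 14.
Pick's theorem gives I = A − B/2 + 1 = 4504 − 14/2 + 1 = 4498, so the closed region contains I + B = 4498 + 14 = 4512 lattice points.

4512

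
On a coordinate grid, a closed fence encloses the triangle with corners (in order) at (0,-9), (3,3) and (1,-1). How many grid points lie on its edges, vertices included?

6

Along each edge there are gcd(|Δx|,|Δy|)+1 lattice points, so counting each shared vertex once the boundary has gcd(3,12) + gcd(2,4) + gcd(1,8) = 3+2+1 = 6.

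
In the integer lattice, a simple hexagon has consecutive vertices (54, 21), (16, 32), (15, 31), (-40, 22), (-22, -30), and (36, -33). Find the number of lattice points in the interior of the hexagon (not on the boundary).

The shoelace formula gives twice the area as |(54·32 − 16·21) + (16·31 − 15·32) + (15·22 − (-40)·31) + ((-40)·(-30) − (-22)·22) + ((-22)·(-33) − 36·(-30)) + (36·21 − 54·(-33))| = 9006, so the area is 4503.
Summing gcd(|Δx|,|Δy|) over the edges gives the boundary count: gcd(38,11) + gcd(1,1) + gcd(55,9) + gcd(18,52) + gcd(58,3) + gcd(18,54) = 1+1+1+2+1+18 = 24.
Pick's theorem gives I = A − B/2 + 1 = 4503 − 24/2 + 1 = 4492.

4492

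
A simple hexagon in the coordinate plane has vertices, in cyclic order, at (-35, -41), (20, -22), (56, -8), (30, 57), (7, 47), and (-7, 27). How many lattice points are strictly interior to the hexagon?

Using the shoelace formula, 2A = |((-35)·(-22) − 20·(-41)) + (20·(-8) − 56·(-22)) + (56·57 − 30·(-8)) + (30·47 − 7·57) + (7·27 − (-7)·47) + ((-7)·(-41) − (-35)·27)| = 8855, so the area is 8855/2.
Summing gcd(|Δx|,|Δy|) over the edges gives the boundary count: gcd(55,19) + gcd(36,14) + gcd(26,65) + gcd(23,10) + gcd(14,20) + gcd(28,68) = 1+2+13+1+2+4 = 23.
Pick's theorem gives I = A − B/2 + 1 = 8855/2 − 23/2 + 1 = 4417.

4417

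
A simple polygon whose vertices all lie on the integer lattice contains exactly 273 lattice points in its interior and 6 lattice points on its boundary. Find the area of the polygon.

275

By Pick's theorem, A = I + B/2 − 1 = 273 + 6/2 − 1 = 275.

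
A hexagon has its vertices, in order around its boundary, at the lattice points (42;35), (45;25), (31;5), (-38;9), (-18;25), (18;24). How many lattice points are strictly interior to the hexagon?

1323

By the shoelace formula, twice the signed area is |[42·25 − 45·35] + [45·5 − 31·25] + [31·9 − (-38)·5] + [(-38)·25 − (-18)·9] + [(-18)·24 − 18·25] + [18·35 − 42·24]| = 2654, so the area is 1327.
The number of boundary lattice points is Σ gcd(|Δx|,|Δy|) = gcd(3,10) + gcd(14,20) + gcd(69,4) + gcd(20,16) + gcd(36,1) + gcd(24,11) = 1+2+1+4+1+1 = 10.
Pick's theorem gives I = A − B/2 + 1 = 1327 − 10/2 + 1 = 1323.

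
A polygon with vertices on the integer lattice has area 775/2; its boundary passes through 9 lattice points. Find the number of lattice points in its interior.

From Pick's theorem, I = A − B/2 + 1 = 775/2 − 9/2 + 1 = 384.

384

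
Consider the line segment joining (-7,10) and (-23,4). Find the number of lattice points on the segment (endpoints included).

3

The number of lattice points on a segment between lattice points is gcd(|Δx|,|Δy|) + 1 = gcd(16,6) + 1 = 2 + 1 = 3.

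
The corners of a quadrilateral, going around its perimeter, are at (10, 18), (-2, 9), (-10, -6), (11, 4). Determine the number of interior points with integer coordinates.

204

Using the shoelace formula, 2A = |[10·9 − (-2)·18] + [(-2)·(-6) − (-10)·9] + [(-10)·4 − 11·(-6)] + [11·18 − 10·4]| = 412, so the area is 206.
Summing gcd(|Δx|,|Δy|) over the edges gives the boundary count: gcd(12,9) + gcd(8,15) + gcd(21,10) + gcd(1,14) = 3+1+1+1 = 6.
Pick's theorem gives I = A − B/2 + 1 = 206 − 6/2 + 1 = 204.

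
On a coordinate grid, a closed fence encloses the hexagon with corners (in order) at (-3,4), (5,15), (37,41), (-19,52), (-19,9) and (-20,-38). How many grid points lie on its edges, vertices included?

Along each edge there are gcd(|Δx|,|Δy|)+1 lattice points, so counting each shared vertex once the boundary has gcd(8,11) + gcd(32,26) + gcd(56,11) + gcd(0,43) + gcd(1,47) + gcd(17,42) = 1+2+1+43+1+1 = 49.

49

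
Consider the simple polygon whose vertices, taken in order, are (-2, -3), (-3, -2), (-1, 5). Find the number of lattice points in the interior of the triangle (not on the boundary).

4

Using the shoelace formula, 2A = |((-2)·(-2) − (-3)·(-3)) + ((-3)·5 − (-1)·(-2)) + ((-1)·(-3) − (-2)·5)| = 9, so the area is 4.5.
Summing gcd(|Δx|,|Δy|) over the edges gives the boundary count: gcd(1,1) + gcd(2,7) + gcd(1,8) = 1+1+1 = 3.
Pick's theorem gives I = A − B/2 + 1 = 4.5 − 3/2 + 1 = 4.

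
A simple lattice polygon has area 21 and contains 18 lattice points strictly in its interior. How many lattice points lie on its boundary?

8

Pick's theorem gives A = I + B/2 − 1, so B = 2(A − I + 1) = 2(21 − 18 + 1) = 8.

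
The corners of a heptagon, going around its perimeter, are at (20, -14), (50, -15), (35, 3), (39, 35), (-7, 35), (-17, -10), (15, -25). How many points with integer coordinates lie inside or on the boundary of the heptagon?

2693

By the shoelace formula, twice the signed area is |[20·(-15) − 50·(-14)] + [50·3 − 35·(-15)] + [35·35 − 39·3] + [39·35 − (-7)·35] + [(-7)·(-10) − (-17)·35] + [(-17)·(-25) − 15·(-10)] + [15·(-14) − 20·(-25)]| = 5323, so the area is 5323/2.
Summing gcd(|Δx|,|Δy|) over the edges gives the boundary count: gcd(30,1) + gcd(15,18) + gcd(4,32) + gcd(46,0) + gcd(10,45) + gcd(32,15) + gcd(5,11) = 1+3+4+46+5+1+1 = 61.
Pick's theorem gives I = A − B/2 + 1 = 5323/2 − 61/2 + 1 = 2632, so the closed region contains I + B = 2632 + 61 = 2693 lattice points.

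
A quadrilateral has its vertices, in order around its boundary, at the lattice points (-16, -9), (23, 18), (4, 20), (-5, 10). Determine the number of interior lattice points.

324

Using the shoelace formula, 2A = |((-16)·18 − 23·(-9)) + (23·20 − 4·18) + (4·10 − (-5)·20) + ((-5)·(-9) − (-16)·10)| = 652, so the area is 326.
Summing gcd(|Δx|,|Δy|) over the edges gives the boundary count: gcd(39,27) + gcd(19,2) + gcd(9,10) + gcd(11,19) = 3+1+1+1 = 6.
Pick's theorem gives I = A − B/2 + 1 = 326 − 6/2 + 1 = 324.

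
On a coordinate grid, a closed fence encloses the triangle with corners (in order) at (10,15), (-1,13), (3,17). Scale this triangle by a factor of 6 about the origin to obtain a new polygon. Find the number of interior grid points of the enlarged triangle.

631

The shoelace formula gives twice the area as |[10·13 − (-1)·15] + [(-1)·17 − 3·13] + [3·15 − 10·17]| = 36, so the area is 18.
Summing gcd(|Δx|,|Δy|) over the edges gives the boundary count: gcd(11,2) + gcd(4,4) + gcd(7,2) = 1+4+1 = 6.
Scaling by 6 multiplies the area by 6² = 36 (so the new area is 648) and multiplies the boundary lattice-point count by 6, giving 36.
By Pick's theorem, the interior count of the dilated polygon is 648 − 36/2 + 1 = 631.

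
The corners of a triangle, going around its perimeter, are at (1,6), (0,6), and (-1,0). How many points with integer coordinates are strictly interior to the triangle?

2

Using the shoelace formula, 2A = |(1·6 − 0·6) + (0·0 − (-1)·6) + ((-1)·6 − 1·0)| = 6, so the area is 3.
The number of boundary lattice points is Σ gcd(|Δx|,|Δy|) = gcd(1,0) + gcd(1,6) + gcd(2,6) = 1+1+2 = 4.
Pick's theorem gives I = A − B/2 + 1 = 3 − 4/2 + 1 = 2.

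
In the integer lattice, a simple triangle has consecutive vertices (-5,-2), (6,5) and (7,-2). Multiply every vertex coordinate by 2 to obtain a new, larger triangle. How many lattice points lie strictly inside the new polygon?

The shoelace formula gives twice the area as |[(-5)·5 − 6·(-2)] + [6·(-2) − 7·5] + [7·(-2) − (-5)·(-2)]| = 84, so the area is 42.
The number of boundary lattice points is Σ gcd(|Δx|,|Δy|) = gcd(11,7) + gcd(1,7) + gcd(12,0) = 1+1+12 = 14.
Scaling by 2 multiplies the area by 2² = 4 (so the new area is 168) and multiplies the boundary lattice-point count by 2, giving 28.
By Pick's theorem, the interior count of the dilated polygon is 168 − 28/2 + 1 = 155.

155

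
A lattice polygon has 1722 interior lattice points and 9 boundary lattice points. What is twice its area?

Pick's theorem states A = I + B/2 − 1, so A = 1722 + 9/2 − 1 = 3451/2.
Hence 2A = 3451.

3451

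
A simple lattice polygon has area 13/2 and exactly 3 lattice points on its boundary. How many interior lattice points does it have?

6

From Pick's theorem, I = A − B/2 + 1 = 13/2 − 3/2 + 1 = 6.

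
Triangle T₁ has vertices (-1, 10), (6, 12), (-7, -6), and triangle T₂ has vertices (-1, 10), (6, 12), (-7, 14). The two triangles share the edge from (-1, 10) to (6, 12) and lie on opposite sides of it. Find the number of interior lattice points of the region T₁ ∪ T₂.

The union is the simple quadrilateral with vertices (-1, 10), (-7, -6), (6, 12), (-7, 14) in order.
Using the shoelace formula, 2A = |((-1)·(-6) − (-7)·10) + ((-7)·12 − 6·(-6)) + (6·14 − (-7)·12) + ((-7)·10 − (-1)·14)| = 140, so the area is 70.
The number of boundary lattice points is Σ gcd(|Δx|,|Δy|) = gcd(6,16) + gcd(13,18) + gcd(13,2) + gcd(6,4) = 2+1+1+2 = 6.
By Pick's theorem I = A − B/2 + 1 = 70 − 6/2 + 1 = 68.

68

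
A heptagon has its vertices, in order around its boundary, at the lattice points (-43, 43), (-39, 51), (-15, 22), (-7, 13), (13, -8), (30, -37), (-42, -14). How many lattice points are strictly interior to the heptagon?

2689

By the shoelace formula, twice the signed area is |[(-43)·51 − (-39)·43] + [(-39)·22 − (-15)·51] + [(-15)·13 − (-7)·22] + [(-7)·(-8) − 13·13] + [13·(-37) − 30·(-8)] + [30·(-14) − (-42)·(-37)] + [(-42)·43 − (-43)·(-14)]| = 5386, so the area is 2693.
Summing gcd(|Δx|,|Δy|) over the edges gives the boundary count: gcd(4,8) + gcd(24,29) + gcd(8,9) + gcd(20,21) + gcd(17,29) + gcd(72,23) + gcd(1,57) = 4+1+1+1+1+1+1 = 10.
By Pick's theorem A = I + B/2 − 1, so I = 2693 − 10/2 + 1 = 2689.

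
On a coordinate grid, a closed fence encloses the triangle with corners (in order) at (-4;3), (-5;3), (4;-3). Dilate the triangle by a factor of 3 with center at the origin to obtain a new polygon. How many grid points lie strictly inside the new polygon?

By the shoelace formula, twice the signed area is |[(-4)·3 − (-5)·3] + [(-5)·(-3) − 4·3] + [4·3 − (-4)·(-3)]| = 6, so the area is 3.
The number of boundary lattice points is Σ gcd(|Δx|,|Δy|) = gcd(1,0) + gcd(9,6) + gcd(8,6) = 1+3+2 = 6.
Scaling by 3 multiplies the area by 3² = 9 (so the new area is 27) and multiplies the boundary lattice-point count by 3, giving 18.
By Pick's theorem, the interior count of the dilated polygon is 27 − 18/2 + 1 = 19.

19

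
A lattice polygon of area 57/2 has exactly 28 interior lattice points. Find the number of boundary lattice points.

Pick's theorem gives A = I + B/2 − 1, so B = 2(A − I + 1) = 2(57/2 − 28 + 1) = 3.

3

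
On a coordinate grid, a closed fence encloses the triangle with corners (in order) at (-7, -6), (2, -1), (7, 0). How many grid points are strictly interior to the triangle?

7

The shoelace formula gives twice the area as |[(-7)·(-1) − 2·(-6)] + [2·0 − 7·(-1)] + [7·(-6) − (-7)·0]| = 16, so the area is 8.
Summing gcd(|Δx|,|Δy|) over the edges gives the boundary count: gcd(9,5) + gcd(5,1) + gcd(14,6) = 1+1+2 = 4.
By Pick's theorem A = I + B/2 − 1, so I = 8 − 4/2 + 1 = 7.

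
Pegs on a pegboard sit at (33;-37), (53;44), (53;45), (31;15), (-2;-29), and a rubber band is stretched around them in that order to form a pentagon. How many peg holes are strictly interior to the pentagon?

1507

The shoelace formula gives twice the area as |(33·44 − 53·(-37)) + (53·45 − 53·44) + (53·15 − 31·45) + (31·(-29) − (-2)·15) + ((-2)·(-37) − 33·(-29))| = 3028, so the area is 1514.
Along each edge there are gcd(|Δx|,|Δy|)+1 lattice points, so counting each shared vertex once the boundary has gcd(20,81) + gcd(0,1) + gcd(22,30) + gcd(33,44) + gcd(35,8) = 1+1+2+11+1 = 16.
Pick's theorem gives I = A − B/2 + 1 = 1514 − 16/2 + 1 = 1507.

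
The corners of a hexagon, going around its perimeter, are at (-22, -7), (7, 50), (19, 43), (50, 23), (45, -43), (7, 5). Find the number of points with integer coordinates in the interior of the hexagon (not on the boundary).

By the shoelace formula, twice the signed area is |((-22)·50 − 7·(-7)) + (7·43 − 19·50) + (19·23 − 50·43) + (50·(-43) − 45·23) + (45·5 − 7·(-43)) + (7·(-7) − (-22)·5)| = 6011, so the area is 6011/2.
The number of boundary lattice points is Σ gcd(|Δx|,|Δy|) = gcd(29,57) + gcd(12,7) + gcd(31,20) + gcd(5,66) + gcd(38,48) + gcd(29,12) = 1+1+1+1+2+1 = 7.
By Pick's theorem A = I + B/2 − 1, so I = 6011/2 − 7/2 + 1 = 3003.

3003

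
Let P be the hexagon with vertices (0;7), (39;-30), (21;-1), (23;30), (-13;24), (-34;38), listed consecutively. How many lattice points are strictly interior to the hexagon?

991

Using the shoelace formula, 2A = |[0·(-30) − 39·7] + [39·(-1) − 21·(-30)] + [21·30 − 23·(-1)] + [23·24 − (-13)·30] + [(-13)·38 − (-34)·24] + [(-34)·7 − 0·38]| = 1997, so the area is 998.5.
The number of boundary lattice points is Σ gcd(|Δx|,|Δy|) = gcd(39,37) + gcd(18,29) + gcd(2,31) + gcd(36,6) + gcd(21,14) + gcd(34,31) = 1+1+1+6+7+1 = 17.
Pick's theorem gives I = A − B/2 + 1 = 998.5 − 17/2 + 1 = 991.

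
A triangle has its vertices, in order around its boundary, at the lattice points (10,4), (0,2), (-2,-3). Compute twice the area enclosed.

46

Using the shoelace formula, 2A = |(10·2 − 0·4) + (0·(-3) − (-2)·2) + ((-2)·4 − 10·(-3))| = 46, so the area is 23.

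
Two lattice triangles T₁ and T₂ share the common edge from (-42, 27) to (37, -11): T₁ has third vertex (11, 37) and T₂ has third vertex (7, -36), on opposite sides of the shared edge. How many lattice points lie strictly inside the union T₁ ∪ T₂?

2953

The union is the simple quadrilateral with vertices (-42, 27), (11, 37), (37, -11), (7, -36) in order.
Using the shoelace formula, 2A = |[(-42)·37 − 11·27] + [11·(-11) − 37·37] + [37·(-36) − 7·(-11)] + [7·27 − (-42)·(-36)]| = 5919, so the area is 2959.5.
The number of boundary lattice points is Σ gcd(|Δx|,|Δy|) = gcd(53,10) + gcd(26,48) + gcd(30,25) + gcd(49,63) = 1+2+5+7 = 15.
By Pick's theorem I = A − B/2 + 1 = 2959.5 − 15/2 + 1 = 2953.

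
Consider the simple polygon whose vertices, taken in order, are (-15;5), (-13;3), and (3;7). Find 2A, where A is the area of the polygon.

40

The shoelace formula gives twice the area as |((-15)·3 − (-13)·5) + ((-13)·7 − 3·3) + (3·5 − (-15)·7)| = 40, so the area is 20.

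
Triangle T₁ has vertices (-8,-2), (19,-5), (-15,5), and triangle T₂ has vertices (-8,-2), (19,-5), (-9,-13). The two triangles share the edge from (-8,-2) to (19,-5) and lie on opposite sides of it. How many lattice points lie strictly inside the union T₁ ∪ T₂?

The union is the simple quadrilateral with vertices (-8,-2), (-15,5), (19,-5), (-9,-13) in order.
By the shoelace formula, twice the signed area is |((-8)·5 − (-15)·(-2)) + ((-15)·(-5) − 19·5) + (19·(-13) − (-9)·(-5)) + ((-9)·(-2) − (-8)·(-13))| = 468, so the area is 234.
Along each edge there are gcd(|Δx|,|Δy|)+1 lattice points, so counting each shared vertex once the boundary has gcd(7,7) + gcd(34,10) + gcd(28,8) + gcd(1,11) = 7+2+4+1 = 14.
By Pick's theorem I = A − B/2 + 1 = 234 − 14/2 + 1 = 228.

228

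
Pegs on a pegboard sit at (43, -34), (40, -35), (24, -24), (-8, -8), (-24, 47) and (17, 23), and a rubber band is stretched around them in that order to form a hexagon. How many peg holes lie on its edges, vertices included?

21

The number of boundary lattice points is Σ gcd(|Δx|,|Δy|) = gcd(3,1) + gcd(16,11) + gcd(32,16) + gcd(16,55) + gcd(41,24) + gcd(26,57) = 1+1+16+1+1+1 = 21.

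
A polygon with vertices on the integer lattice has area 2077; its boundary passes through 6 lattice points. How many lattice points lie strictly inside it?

2075

Pick's theorem A = I + B/2 − 1 rearranges to I = A − B/2 + 1 = 2077 − 6/2 + 1 = 2075.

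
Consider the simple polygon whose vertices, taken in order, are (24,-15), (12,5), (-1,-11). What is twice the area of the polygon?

452

The shoelace formula gives twice the area as |[24·5 − 12·(-15)] + [12·(-11) − (-1)·5] + [(-1)·(-15) − 24·(-11)]| = 452, so the area is 226.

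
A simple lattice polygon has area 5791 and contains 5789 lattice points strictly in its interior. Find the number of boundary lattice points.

6

Pick's theorem gives A = I + B/2 − 1, so B = 2(A − I + 1) = 2(5791 − 5789 + 1) = 6.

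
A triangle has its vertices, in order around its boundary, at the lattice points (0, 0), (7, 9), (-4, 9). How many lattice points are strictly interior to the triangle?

By the shoelace formula, twice the signed area is |[0·9 − 7·0] + [7·9 − (-4)·9] + [(-4)·0 − 0·9]| = 99, so the area is 99/2.
Along each edge there are gcd(|Δx|,|Δy|)+1 lattice points, so counting each shared vertex once the boundary has gcd(7,9) + gcd(11,0) + gcd(4,9) = 1+11+1 = 13.
By Pick's theorem A = I + B/2 − 1, so I = 99/2 − 13/2 + 1 = 44.

44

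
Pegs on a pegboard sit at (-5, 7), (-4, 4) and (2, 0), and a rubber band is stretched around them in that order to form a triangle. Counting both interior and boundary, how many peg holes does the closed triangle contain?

The shoelace formula gives twice the area as |[(-5)·4 − (-4)·7] + [(-4)·0 − 2·4] + [2·7 − (-5)·0]| = 14, so the area is 7.
The number of boundary lattice points is Σ gcd(|Δx|,|Δy|) = gcd(1,3) + gcd(6,4) + gcd(7,7) = 1+2+7 = 10.
Pick's theorem gives I = A − B/2 + 1 = 7 − 10/2 + 1 = 3, so the closed region contains I + B = 3 + 10 = 13 lattice points.

13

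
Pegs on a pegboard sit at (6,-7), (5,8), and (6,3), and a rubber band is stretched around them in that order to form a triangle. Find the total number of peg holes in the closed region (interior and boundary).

Using the shoelace formula, 2A = |(6·8 − 5·(-7)) + (5·3 − 6·8) + (6·(-7) − 6·3)| = 10, so the area is 5.
The number of boundary lattice points is Σ gcd(|Δx|,|Δy|) = gcd(1,15) + gcd(1,5) + gcd(0,10) = 1+1+10 = 12.
Pick's theorem gives I = A − B/2 + 1 = 5 − 12/2 + 1 = 0, so the closed region contains I + B = 0 + 12 = 12 lattice points.

12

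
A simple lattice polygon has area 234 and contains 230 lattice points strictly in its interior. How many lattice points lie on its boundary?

Pick's theorem gives A = I + B/2 − 1, so B = 2(A − I + 1) = 2(234 − 230 + 1) = 10.

10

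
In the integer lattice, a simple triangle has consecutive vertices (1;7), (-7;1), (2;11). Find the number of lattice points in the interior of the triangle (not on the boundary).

12

By the shoelace formula, twice the signed area is |(1·1 − (-7)·7) + ((-7)·11 − 2·1) + (2·7 − 1·11)| = 26, so the area is 13.
Summing gcd(|Δx|,|Δy|) over the edges gives the boundary count: gcd(8,6) + gcd(9,10) + gcd(1,4) = 2+1+1 = 4.
Pick's theorem gives I = A − B/2 + 1 = 13 − 4/2 + 1 = 12.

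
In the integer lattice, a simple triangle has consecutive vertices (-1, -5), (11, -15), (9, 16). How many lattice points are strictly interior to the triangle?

175

Using the shoelace formula, 2A = |((-1)·(-15) − 11·(-5)) + (11·16 − 9·(-15)) + (9·(-5) − (-1)·16)| = 352, so the area is 176.
The number of boundary lattice points is Σ gcd(|Δx|,|Δy|) = gcd(12,10) + gcd(2,31) + gcd(10,21) = 2+1+1 = 4.
By Pick's theorem A = I + B/2 − 1, so I = 176 − 4/2 + 1 = 175.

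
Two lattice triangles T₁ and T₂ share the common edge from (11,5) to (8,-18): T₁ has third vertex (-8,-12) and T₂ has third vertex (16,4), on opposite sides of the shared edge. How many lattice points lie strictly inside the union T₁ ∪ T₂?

The union is the simple quadrilateral with vertices (11,5), (-8,-12), (8,-18), (16,4) in order.
The shoelace formula gives twice the area as |[11·(-12) − (-8)·5] + [(-8)·(-18) − 8·(-12)] + [8·4 − 16·(-18)] + [16·5 − 11·4]| = 504, so the area is 252.
Summing gcd(|Δx|,|Δy|) over the edges gives the boundary count: gcd(19,17) + gcd(16,6) + gcd(8,22) + gcd(5,1) = 1+2+2+1 = 6.
By Pick's theorem I = A − B/2 + 1 = 252 − 6/2 + 1 = 250.

250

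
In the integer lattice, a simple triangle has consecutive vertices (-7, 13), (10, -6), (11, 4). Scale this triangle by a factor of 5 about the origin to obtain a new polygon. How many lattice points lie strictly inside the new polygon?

2336

Using the shoelace formula, 2A = |[(-7)·(-6) − 10·13] + [10·4 − 11·(-6)] + [11·13 − (-7)·4]| = 189, so the area is 94.5.
Along each edge there are gcd(|Δx|,|Δy|)+1 lattice points, so counting each shared vertex once the boundary has gcd(17,19) + gcd(1,10) + gcd(18,9) = 1+1+9 = 11.
Scaling by 5 multiplies the area by 5² = 25 (so the new area is 4725/2) and multiplies the boundary lattice-point count by 5, giving 55.
By Pick's theorem, the interior count of the dilated polygon is 4725/2 − 55/2 + 1 = 2336.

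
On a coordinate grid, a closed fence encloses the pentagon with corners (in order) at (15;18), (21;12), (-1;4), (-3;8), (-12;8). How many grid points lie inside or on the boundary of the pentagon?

192

By the shoelace formula, twice the signed area is |[15·12 − 21·18] + [21·4 − (-1)·12] + [(-1)·8 − (-3)·4] + [(-3)·8 − (-12)·8] + [(-12)·18 − 15·8]| = 362, so the area is 181.
The number of boundary lattice points is Σ gcd(|Δx|,|Δy|) = gcd(6,6) + gcd(22,8) + gcd(2,4) + gcd(9,0) + gcd(27,10) = 6+2+2+9+1 = 20.
Pick's theorem gives I = A − B/2 + 1 = 181 − 20/2 + 1 = 172, so the closed region contains I + B = 172 + 20 = 192 lattice points.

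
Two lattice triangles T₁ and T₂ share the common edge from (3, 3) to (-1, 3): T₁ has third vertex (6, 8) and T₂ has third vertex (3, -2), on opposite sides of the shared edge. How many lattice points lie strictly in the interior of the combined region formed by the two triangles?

The union is the simple quadrilateral with vertices (3, 3), (6, 8), (-1, 3), (3, -2) in order.
The shoelace formula gives twice the area as |[3·8 − 6·3] + [6·3 − (-1)·8] + [(-1)·(-2) − 3·3] + [3·3 − 3·(-2)]| = 40, so the area is 20.
The number of boundary lattice points is Σ gcd(|Δx|,|Δy|) = gcd(3,5) + gcd(7,5) + gcd(4,5) + gcd(0,5) = 1+1+1+5 = 8.
By Pick's theorem I = A − B/2 + 1 = 20 − 8/2 + 1 = 17.

17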